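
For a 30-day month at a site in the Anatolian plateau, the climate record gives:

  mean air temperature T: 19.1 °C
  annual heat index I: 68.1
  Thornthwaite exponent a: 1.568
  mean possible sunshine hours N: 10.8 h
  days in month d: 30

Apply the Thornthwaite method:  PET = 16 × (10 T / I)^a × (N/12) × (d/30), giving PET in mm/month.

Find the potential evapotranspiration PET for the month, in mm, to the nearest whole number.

73 mm

10T/I = 10 × 19.1 / 68.1 = 2.8047
(10T/I)^a = 2.8047^1.568 = 5.0383
Uncorrected PET = 16 × 5.0383 = 80.613 mm
Correction = (N/12)(d/30) = (10.8/12)(30/30) = 0.9000
PET = 80.613 × 0.9000 = 72.552 mm/month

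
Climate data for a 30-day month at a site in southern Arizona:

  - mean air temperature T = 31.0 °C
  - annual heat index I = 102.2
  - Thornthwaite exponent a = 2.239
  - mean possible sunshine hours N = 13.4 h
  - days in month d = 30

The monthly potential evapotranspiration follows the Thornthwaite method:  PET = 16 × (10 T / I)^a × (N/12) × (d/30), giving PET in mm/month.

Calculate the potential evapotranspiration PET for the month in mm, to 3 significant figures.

214 mm

10T/I = 10 × 31.0 / 102.2 = 3.0333
(10T/I)^a = 3.0333^2.239 = 11.9952
Uncorrected PET = 16 × 11.9952 = 191.923 mm
Correction = (N/12)(d/30) = (13.4/12)(30/30) = 1.1167
PET = 191.923 × 1.1167 = 214.320 mm/month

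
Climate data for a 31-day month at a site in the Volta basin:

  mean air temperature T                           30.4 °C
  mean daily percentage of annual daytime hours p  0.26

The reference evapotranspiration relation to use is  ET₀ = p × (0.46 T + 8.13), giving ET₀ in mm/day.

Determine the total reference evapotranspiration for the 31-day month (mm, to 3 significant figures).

ET₀ = 0.26 × (0.46 × 30.4 + 8.13) = 0.26 × 22.114 = 5.7496 mm/d
Monthly total = 5.7496 × 31 = 178.238 mm

178 mm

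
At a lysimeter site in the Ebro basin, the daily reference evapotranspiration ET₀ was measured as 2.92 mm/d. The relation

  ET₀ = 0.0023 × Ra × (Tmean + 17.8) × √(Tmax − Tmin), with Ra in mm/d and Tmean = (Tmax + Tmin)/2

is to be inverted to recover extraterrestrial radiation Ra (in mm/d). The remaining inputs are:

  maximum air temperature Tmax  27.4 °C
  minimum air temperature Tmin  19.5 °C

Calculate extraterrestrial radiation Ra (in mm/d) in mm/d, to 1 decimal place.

11.0 mm/d

Tmean = 23.45 °C; √ΔT = 2.8107
Ra = ET₀ / [0.0023 × (Tmean+17.8) × √ΔT] = 2.92 / (0.0023 × 41.25 × 2.8107) = 10.950 mm/d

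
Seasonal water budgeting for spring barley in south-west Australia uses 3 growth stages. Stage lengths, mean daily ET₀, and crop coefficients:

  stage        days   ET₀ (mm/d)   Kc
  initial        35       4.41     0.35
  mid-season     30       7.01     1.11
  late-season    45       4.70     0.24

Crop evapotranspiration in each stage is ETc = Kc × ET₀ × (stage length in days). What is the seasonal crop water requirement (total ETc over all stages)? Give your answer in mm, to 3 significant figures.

338 mm

initial: 0.35 × 4.41 × 35 = 54.02 mm
mid-season: 1.11 × 7.01 × 30 = 233.43 mm
late-season: 0.24 × 4.70 × 45 = 50.76 mm
Seasonal total = 338.21 mm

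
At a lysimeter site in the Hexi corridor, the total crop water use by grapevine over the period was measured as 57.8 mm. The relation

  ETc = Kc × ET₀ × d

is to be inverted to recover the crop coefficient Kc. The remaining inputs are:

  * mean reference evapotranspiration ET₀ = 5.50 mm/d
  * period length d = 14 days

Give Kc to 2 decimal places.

0.75

ETc = Kc × ET₀ × d  ⇒  Kc = ETc / (ET₀ × d)
Kc = 57.8 / (5.50 × 14) = 57.8 / 77.00 = 0.7506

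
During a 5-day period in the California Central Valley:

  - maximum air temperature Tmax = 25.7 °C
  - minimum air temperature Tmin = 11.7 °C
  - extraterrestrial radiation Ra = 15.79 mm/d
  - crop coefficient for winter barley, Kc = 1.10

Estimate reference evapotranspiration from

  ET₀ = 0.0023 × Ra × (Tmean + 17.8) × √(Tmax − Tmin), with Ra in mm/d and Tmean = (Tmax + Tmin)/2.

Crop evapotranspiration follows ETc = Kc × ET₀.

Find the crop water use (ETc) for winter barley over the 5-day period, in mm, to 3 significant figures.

27.3 mm

Tmean = (25.7 + 11.7)/2 = 18.70 °C
ET₀ = 0.0023 × 15.79 × (18.70 + 17.8) × √14.0 = 0.0023 × 15.79 × 36.50 × 3.7417 = 4.9599 mm/d
ETc = Kc × ET₀ = 1.10 × 4.9599 = 5.4559 mm/d
Over 5 days: 5.4559 × 5 = 27.280 mm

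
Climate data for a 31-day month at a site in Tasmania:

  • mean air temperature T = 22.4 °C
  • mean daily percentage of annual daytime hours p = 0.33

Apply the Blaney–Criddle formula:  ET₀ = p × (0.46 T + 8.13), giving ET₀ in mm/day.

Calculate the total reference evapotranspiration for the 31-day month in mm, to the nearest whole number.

ET₀ = 0.33 × (0.46 × 22.4 + 8.13) = 0.33 × 18.434 = 6.0832 mm/d
Monthly total = 6.0832 × 31 = 188.579 mm

189 mm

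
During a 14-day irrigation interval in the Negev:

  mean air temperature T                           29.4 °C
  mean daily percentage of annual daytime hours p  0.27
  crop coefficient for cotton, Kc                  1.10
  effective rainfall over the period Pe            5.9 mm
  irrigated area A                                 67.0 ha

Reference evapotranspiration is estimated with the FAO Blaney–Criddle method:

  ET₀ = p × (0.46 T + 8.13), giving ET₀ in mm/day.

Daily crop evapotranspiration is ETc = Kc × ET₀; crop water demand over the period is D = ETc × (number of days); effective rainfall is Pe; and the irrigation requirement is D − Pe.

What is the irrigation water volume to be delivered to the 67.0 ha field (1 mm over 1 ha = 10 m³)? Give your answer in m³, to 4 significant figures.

56370 m³

ET₀ = 0.27 × (0.46 × 29.4 + 8.13) = 0.27 × 21.654 = 5.8466 mm/d
ETc = Kc × ET₀ = 1.10 × 5.8466 = 6.4313 mm/d
Crop demand D = ETc × 14 d = 6.4313 × 14 = 90.038 mm
D − Pe = 90.038 − 5.9 = 84.138 mm
Volume = 84.138 mm × 67.0 ha × 10 = 56372.5 m³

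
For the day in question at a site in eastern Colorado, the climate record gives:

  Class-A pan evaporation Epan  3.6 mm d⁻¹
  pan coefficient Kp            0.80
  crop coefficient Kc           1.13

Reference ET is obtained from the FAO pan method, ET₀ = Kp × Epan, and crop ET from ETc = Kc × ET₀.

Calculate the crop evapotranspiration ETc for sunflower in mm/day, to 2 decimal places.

3.25 mm/day

ET₀ = 0.80 × 3.6 = 2.8800 mm/d
ETc = Kc × ET₀ = 1.13 × 2.8800 = 3.2544 mm/d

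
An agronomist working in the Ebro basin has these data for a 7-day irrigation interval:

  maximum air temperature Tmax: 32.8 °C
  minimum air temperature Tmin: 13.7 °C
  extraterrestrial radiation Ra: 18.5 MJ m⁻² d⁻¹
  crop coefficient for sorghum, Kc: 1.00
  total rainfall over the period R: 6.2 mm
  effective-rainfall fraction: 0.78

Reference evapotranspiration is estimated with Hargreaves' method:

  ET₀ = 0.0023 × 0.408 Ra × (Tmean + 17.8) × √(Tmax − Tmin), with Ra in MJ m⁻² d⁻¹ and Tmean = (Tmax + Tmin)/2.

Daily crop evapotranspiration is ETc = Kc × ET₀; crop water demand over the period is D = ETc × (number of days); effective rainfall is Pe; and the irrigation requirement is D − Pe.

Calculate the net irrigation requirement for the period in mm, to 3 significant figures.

Tmean = (32.8 + 13.7)/2 = 23.25 °C
0.408 Ra = 0.408 × 18.5 = 7.5480 mm/d equivalent
ET₀ = 0.0023 × 7.5480 × (23.25 + 17.8) × √19.1 = 0.0023 × 7.5480 × 41.05 × 4.3704 = 3.1145 mm/d
ETc = Kc × ET₀ = 1.00 × 3.1145 = 3.1145 mm/d
Crop demand D = ETc × 7 d = 3.1145 × 7 = 21.802 mm
Pe = 0.78 × 6.2 = 4.836 mm
D − Pe = 21.802 − 4.836 = 16.966 mm

17.0 mm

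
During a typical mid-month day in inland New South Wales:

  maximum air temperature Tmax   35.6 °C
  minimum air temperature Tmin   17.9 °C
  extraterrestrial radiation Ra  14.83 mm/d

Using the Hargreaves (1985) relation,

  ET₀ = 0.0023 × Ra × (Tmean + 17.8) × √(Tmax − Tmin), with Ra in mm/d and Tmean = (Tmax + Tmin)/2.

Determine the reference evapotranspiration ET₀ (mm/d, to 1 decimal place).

6.4 mm/d

Tmean = (35.6 + 17.9)/2 = 26.75 °C
ET₀ = 0.0023 × 14.83 × (26.75 + 17.8) × √17.7 = 0.0023 × 14.83 × 44.55 × 4.2071 = 6.3929 mm/d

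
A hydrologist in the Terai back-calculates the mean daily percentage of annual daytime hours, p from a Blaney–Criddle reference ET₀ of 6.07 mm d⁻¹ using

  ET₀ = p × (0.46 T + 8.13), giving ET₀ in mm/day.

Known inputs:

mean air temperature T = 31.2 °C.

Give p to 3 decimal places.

p = ET₀ / (0.46 T + 8.13) = 6.07 / (0.46 × 31.2 + 8.13) = 6.07 / 22.482 = 0.2700

0.270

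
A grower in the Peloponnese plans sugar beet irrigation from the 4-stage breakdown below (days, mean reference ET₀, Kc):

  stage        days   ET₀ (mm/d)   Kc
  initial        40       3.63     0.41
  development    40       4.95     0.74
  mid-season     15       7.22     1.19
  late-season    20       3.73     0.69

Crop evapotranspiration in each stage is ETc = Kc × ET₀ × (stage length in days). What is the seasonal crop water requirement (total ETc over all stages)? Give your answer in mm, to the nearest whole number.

initial: 0.41 × 3.63 × 40 = 59.53 mm
development: 0.74 × 4.95 × 40 = 146.52 mm
mid-season: 1.19 × 7.22 × 15 = 128.88 mm
late-season: 0.69 × 3.73 × 20 = 51.47 mm
Seasonal total = 386.40 mm

386 mm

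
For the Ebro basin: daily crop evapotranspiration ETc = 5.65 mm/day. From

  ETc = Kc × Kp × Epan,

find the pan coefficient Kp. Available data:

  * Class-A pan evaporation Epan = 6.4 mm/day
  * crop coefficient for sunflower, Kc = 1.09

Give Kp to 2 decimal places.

ETc = Kc × Kp × Epan  ⇒  Kp = ETc / (Kc × Epan)
Kp = 5.65 / (1.09 × 6.4) = 5.65 / 6.976 = 0.8099

0.81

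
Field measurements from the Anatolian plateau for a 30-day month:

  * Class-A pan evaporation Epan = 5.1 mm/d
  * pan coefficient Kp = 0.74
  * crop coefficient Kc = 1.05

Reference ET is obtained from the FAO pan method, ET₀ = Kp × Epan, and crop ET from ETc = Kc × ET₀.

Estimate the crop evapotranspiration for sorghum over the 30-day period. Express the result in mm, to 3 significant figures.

ET₀ = 0.74 × 5.1 = 3.7740 mm/d
ETc = Kc × ET₀ = 1.05 × 3.7740 = 3.9627 mm/d
Over 30 days: 3.9627 × 30 = 118.881 mm

119 mm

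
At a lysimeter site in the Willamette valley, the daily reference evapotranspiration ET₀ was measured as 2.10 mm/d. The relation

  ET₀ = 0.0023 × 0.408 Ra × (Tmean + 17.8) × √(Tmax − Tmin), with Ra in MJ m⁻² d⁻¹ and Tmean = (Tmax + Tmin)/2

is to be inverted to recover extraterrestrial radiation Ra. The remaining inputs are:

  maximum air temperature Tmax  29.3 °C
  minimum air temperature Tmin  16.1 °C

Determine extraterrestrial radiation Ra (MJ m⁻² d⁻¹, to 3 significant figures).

Tmean = (29.3+16.1)/2 = 22.70 °C; ΔT = 13.2
Ra = ET₀ / [0.0023 × 0.408 × (Tmean+17.8) × √ΔT]
   = 2.10 / (0.0023 × 0.408 × 40.50 × 3.6332) = 15.209 MJ m⁻² d⁻¹

15.2 MJ m⁻² d⁻¹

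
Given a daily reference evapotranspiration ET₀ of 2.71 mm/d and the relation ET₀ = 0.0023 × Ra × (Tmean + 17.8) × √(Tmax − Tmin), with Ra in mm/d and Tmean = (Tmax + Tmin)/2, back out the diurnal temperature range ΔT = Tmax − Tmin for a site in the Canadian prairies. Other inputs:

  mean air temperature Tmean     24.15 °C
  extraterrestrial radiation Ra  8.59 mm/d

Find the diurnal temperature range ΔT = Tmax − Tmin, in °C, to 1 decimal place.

√ΔT = ET₀ / [0.0023 × Ra × (Tmean+17.8)] = 2.71 / (0.0023 × 8.59 × 41.95) = 3.2698
ΔT = 3.2698² = 10.692 °C

10.7 °C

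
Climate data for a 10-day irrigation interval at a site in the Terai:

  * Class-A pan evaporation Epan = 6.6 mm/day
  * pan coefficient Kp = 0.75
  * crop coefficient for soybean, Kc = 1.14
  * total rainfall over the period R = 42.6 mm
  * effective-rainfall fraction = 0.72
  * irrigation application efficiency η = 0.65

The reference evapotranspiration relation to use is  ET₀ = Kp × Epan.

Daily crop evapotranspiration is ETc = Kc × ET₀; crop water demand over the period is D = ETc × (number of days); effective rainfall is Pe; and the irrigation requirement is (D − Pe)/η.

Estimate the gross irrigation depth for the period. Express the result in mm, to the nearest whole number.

ET₀ = 0.75 × 6.6 = 4.9500 mm/d
ETc = Kc × ET₀ = 1.14 × 4.9500 = 5.6430 mm/d
Crop demand D = ETc × 10 d = 5.6430 × 10 = 56.430 mm
Pe = 0.72 × 42.6 = 30.672 mm
D − Pe = 56.430 − 30.672 = 25.758 mm
Gross irrigation = 25.758 / 0.65 = 39.628 mm

40 mm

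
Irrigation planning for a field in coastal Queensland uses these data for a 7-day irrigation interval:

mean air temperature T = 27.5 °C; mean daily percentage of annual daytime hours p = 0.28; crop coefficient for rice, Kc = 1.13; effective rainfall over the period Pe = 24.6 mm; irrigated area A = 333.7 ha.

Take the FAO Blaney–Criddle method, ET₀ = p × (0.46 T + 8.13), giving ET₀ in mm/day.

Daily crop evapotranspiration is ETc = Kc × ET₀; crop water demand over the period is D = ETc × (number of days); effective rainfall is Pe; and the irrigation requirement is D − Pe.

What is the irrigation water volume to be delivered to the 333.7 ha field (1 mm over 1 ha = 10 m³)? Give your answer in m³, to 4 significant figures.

ET₀ = 0.28 × (0.46 × 27.5 + 8.13) = 0.28 × 20.780 = 5.8184 mm/d
ETc = Kc × ET₀ = 1.13 × 5.8184 = 6.5748 mm/d
Crop demand D = ETc × 7 d = 6.5748 × 7 = 46.024 mm
D − Pe = 46.024 − 24.6 = 21.424 mm
Volume = 21.424 mm × 333.7 ha × 10 = 71491.9 m³

71490 m³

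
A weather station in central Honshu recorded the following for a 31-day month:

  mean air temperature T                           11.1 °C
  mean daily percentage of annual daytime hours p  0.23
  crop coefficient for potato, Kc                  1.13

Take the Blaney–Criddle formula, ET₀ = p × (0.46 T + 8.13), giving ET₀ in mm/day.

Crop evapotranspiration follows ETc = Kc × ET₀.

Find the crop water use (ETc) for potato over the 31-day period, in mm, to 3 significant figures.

ET₀ = 0.23 × (0.46 × 11.1 + 8.13) = 0.23 × 13.236 = 3.0443 mm/d
ETc = Kc × ET₀ = 1.13 × 3.0443 = 3.4401 mm/d
Over 31 days: 3.4401 × 31 = 106.643 mm

107 mm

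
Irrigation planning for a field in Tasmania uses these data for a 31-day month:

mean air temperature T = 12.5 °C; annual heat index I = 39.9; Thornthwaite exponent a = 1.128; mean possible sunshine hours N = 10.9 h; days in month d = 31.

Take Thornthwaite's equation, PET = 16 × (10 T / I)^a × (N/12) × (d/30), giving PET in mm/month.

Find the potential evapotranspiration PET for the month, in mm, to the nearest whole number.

54 mm

10T/I = 10 × 12.5 / 39.9 = 3.1328
(10T/I)^a = 3.1328^1.128 = 3.6259
Uncorrected PET = 16 × 3.6259 = 58.014 mm
Correction = (N/12)(d/30) = (10.9/12)(31/30) = 0.9386
PET = 58.014 × 0.9386 = 54.452 mm/month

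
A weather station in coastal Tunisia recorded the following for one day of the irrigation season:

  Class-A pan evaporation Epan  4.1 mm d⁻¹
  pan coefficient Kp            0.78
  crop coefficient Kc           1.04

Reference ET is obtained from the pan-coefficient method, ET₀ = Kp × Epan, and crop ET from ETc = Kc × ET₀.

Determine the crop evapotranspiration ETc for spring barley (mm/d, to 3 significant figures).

ET₀ = 0.78 × 4.1 = 3.1980 mm/d
ETc = Kc × ET₀ = 1.04 × 3.1980 = 3.3259 mm/d

3.33 mm/d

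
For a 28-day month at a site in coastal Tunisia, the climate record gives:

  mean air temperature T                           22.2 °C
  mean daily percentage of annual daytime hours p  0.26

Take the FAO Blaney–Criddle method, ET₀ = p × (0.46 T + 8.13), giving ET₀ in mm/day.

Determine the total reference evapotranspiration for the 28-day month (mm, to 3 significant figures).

134 mm

ET₀ = 0.26 × (0.46 × 22.2 + 8.13) = 0.26 × 18.342 = 4.7689 mm/d
Monthly total = 4.7689 × 28 = 133.529 mm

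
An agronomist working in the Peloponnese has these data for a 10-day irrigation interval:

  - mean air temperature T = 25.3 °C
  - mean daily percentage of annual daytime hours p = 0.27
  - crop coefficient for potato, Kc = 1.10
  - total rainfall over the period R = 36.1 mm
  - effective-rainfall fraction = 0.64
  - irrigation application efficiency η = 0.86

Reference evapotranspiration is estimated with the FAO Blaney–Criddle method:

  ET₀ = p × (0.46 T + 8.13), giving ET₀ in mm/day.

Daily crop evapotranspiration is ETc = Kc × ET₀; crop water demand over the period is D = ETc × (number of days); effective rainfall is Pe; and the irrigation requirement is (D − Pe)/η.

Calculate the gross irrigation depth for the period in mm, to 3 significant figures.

41.4 mm

ET₀ = 0.27 × (0.46 × 25.3 + 8.13) = 0.27 × 19.768 = 5.3374 mm/d
ETc = Kc × ET₀ = 1.10 × 5.3374 = 5.8711 mm/d
Crop demand D = ETc × 10 d = 5.8711 × 10 = 58.711 mm
Pe = 0.64 × 36.1 = 23.104 mm
D − Pe = 58.711 − 23.104 = 35.607 mm
Gross irrigation = 35.607 / 0.86 = 41.403 mm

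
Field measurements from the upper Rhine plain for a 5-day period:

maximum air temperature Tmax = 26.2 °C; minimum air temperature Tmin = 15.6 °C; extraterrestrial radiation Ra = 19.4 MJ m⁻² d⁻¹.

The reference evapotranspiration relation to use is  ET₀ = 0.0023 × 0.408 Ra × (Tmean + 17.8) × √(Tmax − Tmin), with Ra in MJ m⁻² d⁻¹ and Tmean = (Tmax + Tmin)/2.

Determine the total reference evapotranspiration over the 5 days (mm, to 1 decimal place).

Tmean = (26.2 + 15.6)/2 = 20.90 °C
0.408 Ra = 0.408 × 19.4 = 7.9152 mm/d equivalent
ET₀ = 0.0023 × 7.9152 × (20.90 + 17.8) × √10.6 = 0.0023 × 7.9152 × 38.70 × 3.2558 = 2.2938 mm/d
Over 5 days: 2.2938 × 5 = 11.469 mm

11.5 mm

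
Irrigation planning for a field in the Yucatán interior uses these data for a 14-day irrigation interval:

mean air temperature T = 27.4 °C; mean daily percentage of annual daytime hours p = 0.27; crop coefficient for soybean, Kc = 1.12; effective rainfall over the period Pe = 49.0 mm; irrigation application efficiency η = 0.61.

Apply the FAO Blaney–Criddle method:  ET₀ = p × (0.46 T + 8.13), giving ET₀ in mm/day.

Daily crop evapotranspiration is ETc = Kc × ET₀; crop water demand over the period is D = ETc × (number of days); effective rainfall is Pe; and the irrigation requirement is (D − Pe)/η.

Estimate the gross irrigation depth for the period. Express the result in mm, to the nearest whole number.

64 mm

ET₀ = 0.27 × (0.46 × 27.4 + 8.13) = 0.27 × 20.734 = 5.5982 mm/d
ETc = Kc × ET₀ = 1.12 × 5.5982 = 6.2700 mm/d
Crop demand D = ETc × 14 d = 6.2700 × 14 = 87.780 mm
D − Pe = 87.780 − 49.0 = 38.780 mm
Gross irrigation = 38.780 / 0.61 = 63.574 mm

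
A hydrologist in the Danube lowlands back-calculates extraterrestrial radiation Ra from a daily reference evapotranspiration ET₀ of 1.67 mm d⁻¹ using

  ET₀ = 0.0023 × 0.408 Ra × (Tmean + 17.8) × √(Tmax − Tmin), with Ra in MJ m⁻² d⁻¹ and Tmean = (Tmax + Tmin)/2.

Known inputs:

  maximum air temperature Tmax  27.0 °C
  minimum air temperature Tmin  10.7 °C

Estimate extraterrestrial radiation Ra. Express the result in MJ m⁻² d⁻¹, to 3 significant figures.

Tmean = (27.0+10.7)/2 = 18.85 °C; ΔT = 16.3
Ra = ET₀ / [0.0023 × 0.408 × (Tmean+17.8) × √ΔT]
   = 1.67 / (0.0023 × 0.408 × 36.65 × 4.0373) = 12.027 MJ m⁻² d⁻¹

12.0 MJ m⁻² d⁻¹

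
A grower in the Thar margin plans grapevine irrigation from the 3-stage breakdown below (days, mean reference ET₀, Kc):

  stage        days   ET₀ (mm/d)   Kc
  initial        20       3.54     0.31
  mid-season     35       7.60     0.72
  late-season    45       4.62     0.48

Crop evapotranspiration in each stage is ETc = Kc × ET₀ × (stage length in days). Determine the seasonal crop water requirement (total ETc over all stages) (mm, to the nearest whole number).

313 mm

initial: 0.31 × 3.54 × 20 = 21.95 mm
mid-season: 0.72 × 7.60 × 35 = 191.52 mm
late-season: 0.48 × 4.62 × 45 = 99.79 mm
Seasonal total = 313.26 mm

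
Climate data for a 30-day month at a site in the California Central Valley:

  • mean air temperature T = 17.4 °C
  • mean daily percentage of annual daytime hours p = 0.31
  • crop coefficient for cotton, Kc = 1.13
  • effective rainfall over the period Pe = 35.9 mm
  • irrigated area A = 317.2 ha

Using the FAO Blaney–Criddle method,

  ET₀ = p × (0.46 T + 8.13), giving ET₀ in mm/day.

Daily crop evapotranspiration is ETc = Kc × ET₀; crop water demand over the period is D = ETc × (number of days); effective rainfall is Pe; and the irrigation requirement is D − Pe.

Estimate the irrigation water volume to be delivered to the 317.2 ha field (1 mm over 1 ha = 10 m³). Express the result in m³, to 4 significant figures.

423900 m³

ET₀ = 0.31 × (0.46 × 17.4 + 8.13) = 0.31 × 16.134 = 5.0015 mm/d
ETc = Kc × ET₀ = 1.13 × 5.0015 = 5.6517 mm/d
Crop demand D = ETc × 30 d = 5.6517 × 30 = 169.551 mm
D − Pe = 169.551 − 35.9 = 133.651 mm
Volume = 133.651 mm × 317.2 ha × 10 = 423941.0 m³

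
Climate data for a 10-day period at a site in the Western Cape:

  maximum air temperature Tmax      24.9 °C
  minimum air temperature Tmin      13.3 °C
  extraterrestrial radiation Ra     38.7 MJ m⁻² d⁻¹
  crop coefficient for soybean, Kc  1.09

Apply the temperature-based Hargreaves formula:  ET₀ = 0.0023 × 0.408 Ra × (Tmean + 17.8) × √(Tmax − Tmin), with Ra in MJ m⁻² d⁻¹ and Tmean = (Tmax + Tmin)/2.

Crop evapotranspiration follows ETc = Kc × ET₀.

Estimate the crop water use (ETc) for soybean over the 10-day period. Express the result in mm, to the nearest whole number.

Tmean = (24.9 + 13.3)/2 = 19.10 °C
0.408 Ra = 0.408 × 38.7 = 15.7896 mm/d equivalent
ET₀ = 0.0023 × 15.7896 × (19.10 + 17.8) × √11.6 = 0.0023 × 15.7896 × 36.90 × 3.4059 = 4.5641 mm/d
ETc = Kc × ET₀ = 1.09 × 4.5641 = 4.9749 mm/d
Over 10 days: 4.9749 × 10 = 49.749 mm

50 mm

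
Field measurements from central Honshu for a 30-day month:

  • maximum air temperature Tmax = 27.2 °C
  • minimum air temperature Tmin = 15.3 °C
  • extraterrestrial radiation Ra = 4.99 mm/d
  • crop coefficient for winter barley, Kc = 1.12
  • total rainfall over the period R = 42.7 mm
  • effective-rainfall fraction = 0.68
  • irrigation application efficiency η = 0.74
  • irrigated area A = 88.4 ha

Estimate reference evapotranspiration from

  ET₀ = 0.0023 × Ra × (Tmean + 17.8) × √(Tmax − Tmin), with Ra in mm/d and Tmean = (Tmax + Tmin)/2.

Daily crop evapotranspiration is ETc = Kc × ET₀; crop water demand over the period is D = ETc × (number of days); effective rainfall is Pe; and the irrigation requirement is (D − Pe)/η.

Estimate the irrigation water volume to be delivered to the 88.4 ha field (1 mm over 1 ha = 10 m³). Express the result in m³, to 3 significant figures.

Tmean = (27.2 + 15.3)/2 = 21.25 °C
ET₀ = 0.0023 × 4.99 × (21.25 + 17.8) × √11.9 = 0.0023 × 4.99 × 39.05 × 3.4496 = 1.5460 mm/d
ETc = Kc × ET₀ = 1.12 × 1.5460 = 1.7315 mm/d
Crop demand D = ETc × 30 d = 1.7315 × 30 = 51.945 mm
Pe = 0.68 × 42.7 = 29.036 mm
D − Pe = 51.945 − 29.036 = 22.909 mm
Gross irrigation = 22.909 / 0.74 = 30.958 mm
Volume = 30.958 mm × 88.4 ha × 10 = 27366.9 m³

27400 m³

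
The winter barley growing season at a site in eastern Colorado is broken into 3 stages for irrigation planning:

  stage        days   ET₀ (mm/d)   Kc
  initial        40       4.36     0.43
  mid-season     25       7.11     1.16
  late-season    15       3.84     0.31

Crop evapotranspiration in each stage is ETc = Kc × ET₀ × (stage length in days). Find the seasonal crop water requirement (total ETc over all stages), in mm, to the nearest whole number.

299 mm

initial: 0.43 × 4.36 × 40 = 74.99 mm
mid-season: 1.16 × 7.11 × 25 = 206.19 mm
late-season: 0.31 × 3.84 × 15 = 17.86 mm
Seasonal total = 299.04 mm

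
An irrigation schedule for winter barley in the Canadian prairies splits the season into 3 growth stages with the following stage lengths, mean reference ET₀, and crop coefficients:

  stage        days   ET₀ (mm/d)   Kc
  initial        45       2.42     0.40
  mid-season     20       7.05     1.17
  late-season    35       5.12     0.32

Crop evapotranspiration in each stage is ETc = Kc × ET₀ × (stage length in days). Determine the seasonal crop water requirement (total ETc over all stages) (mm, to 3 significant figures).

266 mm

initial: 0.40 × 2.42 × 45 = 43.56 mm
mid-season: 1.17 × 7.05 × 20 = 164.97 mm
late-season: 0.32 × 5.12 × 35 = 57.34 mm
Seasonal total = 265.87 mm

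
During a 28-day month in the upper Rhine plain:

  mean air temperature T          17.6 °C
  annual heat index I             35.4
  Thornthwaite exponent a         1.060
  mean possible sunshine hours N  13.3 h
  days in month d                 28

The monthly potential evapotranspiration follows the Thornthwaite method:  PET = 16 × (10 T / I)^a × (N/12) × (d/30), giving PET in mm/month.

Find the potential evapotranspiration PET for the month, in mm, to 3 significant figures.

10T/I = 10 × 17.6 / 35.4 = 4.9718
(10T/I)^a = 4.9718^1.060 = 5.4740
Uncorrected PET = 16 × 5.4740 = 87.584 mm
Correction = (N/12)(d/30) = (13.3/12)(28/30) = 1.0344
PET = 87.584 × 1.0344 = 90.597 mm/month

90.6 mm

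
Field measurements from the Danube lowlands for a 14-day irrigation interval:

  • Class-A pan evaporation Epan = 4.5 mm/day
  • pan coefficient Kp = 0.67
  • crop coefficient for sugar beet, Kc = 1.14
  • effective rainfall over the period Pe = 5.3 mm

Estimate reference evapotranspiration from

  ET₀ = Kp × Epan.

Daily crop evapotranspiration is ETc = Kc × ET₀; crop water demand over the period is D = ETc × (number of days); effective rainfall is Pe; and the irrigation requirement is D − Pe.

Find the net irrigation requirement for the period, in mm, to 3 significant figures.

42.8 mm

ET₀ = 0.67 × 4.5 = 3.0150 mm/d
ETc = Kc × ET₀ = 1.14 × 3.0150 = 3.4371 mm/d
Crop demand D = ETc × 14 d = 3.4371 × 14 = 48.119 mm
D − Pe = 48.119 − 5.3 = 42.819 mm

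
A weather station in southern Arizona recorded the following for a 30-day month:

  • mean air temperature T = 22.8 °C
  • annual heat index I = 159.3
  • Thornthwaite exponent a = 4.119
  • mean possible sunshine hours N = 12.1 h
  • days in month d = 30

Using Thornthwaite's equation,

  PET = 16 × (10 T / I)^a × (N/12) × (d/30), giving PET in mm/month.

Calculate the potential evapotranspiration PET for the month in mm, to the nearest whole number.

71 mm

10T/I = 10 × 22.8 / 159.3 = 1.4313
(10T/I)^a = 1.4313^4.119 = 4.3798
Uncorrected PET = 16 × 4.3798 = 70.077 mm
Correction = (N/12)(d/30) = (12.1/12)(30/30) = 1.0083
PET = 70.077 × 1.0083 = 70.659 mm/month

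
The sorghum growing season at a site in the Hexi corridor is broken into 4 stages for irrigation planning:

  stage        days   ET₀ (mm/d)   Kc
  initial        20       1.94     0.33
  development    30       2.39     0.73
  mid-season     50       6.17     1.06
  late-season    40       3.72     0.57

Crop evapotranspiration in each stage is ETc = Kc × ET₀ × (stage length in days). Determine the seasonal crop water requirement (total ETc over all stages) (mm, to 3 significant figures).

initial: 0.33 × 1.94 × 20 = 12.80 mm
development: 0.73 × 2.39 × 30 = 52.34 mm
mid-season: 1.06 × 6.17 × 50 = 327.01 mm
late-season: 0.57 × 3.72 × 40 = 84.82 mm
Seasonal total = 476.97 mm

477 mm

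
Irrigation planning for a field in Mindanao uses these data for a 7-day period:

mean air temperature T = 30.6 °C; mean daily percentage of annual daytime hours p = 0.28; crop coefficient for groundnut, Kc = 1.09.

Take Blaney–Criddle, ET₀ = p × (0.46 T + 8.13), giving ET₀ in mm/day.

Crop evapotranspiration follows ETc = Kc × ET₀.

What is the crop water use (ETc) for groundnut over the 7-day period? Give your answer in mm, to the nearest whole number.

47 mm

ET₀ = 0.28 × (0.46 × 30.6 + 8.13) = 0.28 × 22.206 = 6.2177 mm/d
ETc = Kc × ET₀ = 1.09 × 6.2177 = 6.7773 mm/d
Over 7 days: 6.7773 × 7 = 47.441 mm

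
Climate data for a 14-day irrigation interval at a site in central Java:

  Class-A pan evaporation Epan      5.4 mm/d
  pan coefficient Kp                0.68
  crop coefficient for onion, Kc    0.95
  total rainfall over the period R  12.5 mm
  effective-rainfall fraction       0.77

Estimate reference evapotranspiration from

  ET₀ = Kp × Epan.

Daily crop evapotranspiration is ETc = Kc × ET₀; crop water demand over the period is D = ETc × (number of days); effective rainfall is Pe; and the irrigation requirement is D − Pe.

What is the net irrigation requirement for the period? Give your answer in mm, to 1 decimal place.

39.2 mm

ET₀ = 0.68 × 5.4 = 3.6720 mm/d
ETc = Kc × ET₀ = 0.95 × 3.6720 = 3.4884 mm/d
Crop demand D = ETc × 14 d = 3.4884 × 14 = 48.838 mm
Pe = 0.77 × 12.5 = 9.625 mm
D − Pe = 48.838 − 9.625 = 39.213 mm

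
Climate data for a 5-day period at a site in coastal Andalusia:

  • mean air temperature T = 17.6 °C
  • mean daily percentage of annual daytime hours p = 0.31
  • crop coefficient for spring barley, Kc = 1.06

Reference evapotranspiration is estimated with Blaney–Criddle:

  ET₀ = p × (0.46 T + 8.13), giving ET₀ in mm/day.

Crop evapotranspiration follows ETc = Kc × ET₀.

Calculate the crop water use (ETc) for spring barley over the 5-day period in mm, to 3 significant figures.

26.7 mm

ET₀ = 0.31 × (0.46 × 17.6 + 8.13) = 0.31 × 16.226 = 5.0301 mm/d
ETc = Kc × ET₀ = 1.06 × 5.0301 = 5.3319 mm/d
Over 5 days: 5.3319 × 5 = 26.660 mm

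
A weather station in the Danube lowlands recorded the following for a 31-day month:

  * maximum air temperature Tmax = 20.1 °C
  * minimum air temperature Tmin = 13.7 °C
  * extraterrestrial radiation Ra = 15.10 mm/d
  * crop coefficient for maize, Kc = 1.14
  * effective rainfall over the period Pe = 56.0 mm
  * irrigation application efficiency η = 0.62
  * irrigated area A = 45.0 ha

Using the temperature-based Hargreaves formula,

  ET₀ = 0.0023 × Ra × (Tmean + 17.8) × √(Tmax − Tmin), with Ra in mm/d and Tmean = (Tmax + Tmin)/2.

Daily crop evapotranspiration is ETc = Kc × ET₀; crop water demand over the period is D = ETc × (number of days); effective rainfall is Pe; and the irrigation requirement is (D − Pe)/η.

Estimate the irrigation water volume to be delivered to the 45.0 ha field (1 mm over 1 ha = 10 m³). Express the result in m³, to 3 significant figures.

Tmean = (20.1 + 13.7)/2 = 16.90 °C
ET₀ = 0.0023 × 15.10 × (16.90 + 17.8) × √6.4 = 0.0023 × 15.10 × 34.70 × 2.5298 = 3.0487 mm/d
ETc = Kc × ET₀ = 1.14 × 3.0487 = 3.4755 mm/d
Crop demand D = ETc × 31 d = 3.4755 × 31 = 107.741 mm
D − Pe = 107.741 − 56.0 = 51.741 mm
Gross irrigation = 51.741 / 0.62 = 83.453 mm
Volume = 83.453 mm × 45.0 ha × 10 = 37553.9 m³

37600 m³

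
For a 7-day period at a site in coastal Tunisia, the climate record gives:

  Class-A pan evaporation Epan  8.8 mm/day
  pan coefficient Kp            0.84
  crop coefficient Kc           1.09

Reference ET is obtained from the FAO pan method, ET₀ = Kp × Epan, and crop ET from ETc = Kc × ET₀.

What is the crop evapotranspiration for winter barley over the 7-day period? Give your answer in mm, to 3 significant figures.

56.4 mm

ET₀ = 0.84 × 8.8 = 7.3920 mm/d
ETc = Kc × ET₀ = 1.09 × 7.3920 = 8.0573 mm/d
Over 7 days: 8.0573 × 7 = 56.401 mm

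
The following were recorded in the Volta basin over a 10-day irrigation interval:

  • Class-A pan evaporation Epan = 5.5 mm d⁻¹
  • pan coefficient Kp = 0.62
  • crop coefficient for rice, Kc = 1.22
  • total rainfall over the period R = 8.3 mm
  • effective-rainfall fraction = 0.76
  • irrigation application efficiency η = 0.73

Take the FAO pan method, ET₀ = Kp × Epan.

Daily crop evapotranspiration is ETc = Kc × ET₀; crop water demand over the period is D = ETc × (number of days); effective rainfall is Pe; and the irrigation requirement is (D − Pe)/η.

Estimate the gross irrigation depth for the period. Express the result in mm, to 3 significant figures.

ET₀ = 0.62 × 5.5 = 3.4100 mm/d
ETc = Kc × ET₀ = 1.22 × 3.4100 = 4.1602 mm/d
Crop demand D = ETc × 10 d = 4.1602 × 10 = 41.602 mm
Pe = 0.76 × 8.3 = 6.308 mm
D − Pe = 41.602 − 6.308 = 35.294 mm
Gross irrigation = 35.294 / 0.73 = 48.348 mm

48.3 mm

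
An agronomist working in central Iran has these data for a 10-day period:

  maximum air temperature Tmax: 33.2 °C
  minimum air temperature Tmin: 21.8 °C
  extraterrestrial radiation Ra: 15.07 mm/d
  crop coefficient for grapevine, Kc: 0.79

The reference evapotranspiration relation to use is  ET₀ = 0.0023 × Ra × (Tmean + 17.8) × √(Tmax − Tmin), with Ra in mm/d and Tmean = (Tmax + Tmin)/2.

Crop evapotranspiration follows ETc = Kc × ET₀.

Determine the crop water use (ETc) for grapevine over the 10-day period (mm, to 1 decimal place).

Tmean = (33.2 + 21.8)/2 = 27.50 °C
ET₀ = 0.0023 × 15.07 × (27.50 + 17.8) × √11.4 = 0.0023 × 15.07 × 45.30 × 3.3764 = 5.3014 mm/d
ETc = Kc × ET₀ = 0.79 × 5.3014 = 4.1881 mm/d
Over 10 days: 4.1881 × 10 = 41.881 mm

41.9 mm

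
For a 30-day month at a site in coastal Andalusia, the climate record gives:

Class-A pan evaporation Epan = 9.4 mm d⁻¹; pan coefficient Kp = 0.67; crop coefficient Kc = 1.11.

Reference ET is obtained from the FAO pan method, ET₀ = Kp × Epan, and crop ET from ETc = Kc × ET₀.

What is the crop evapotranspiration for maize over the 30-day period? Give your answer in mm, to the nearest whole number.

210 mm

ET₀ = 0.67 × 9.4 = 6.2980 mm/d
ETc = Kc × ET₀ = 1.11 × 6.2980 = 6.9908 mm/d
Over 30 days: 6.9908 × 30 = 209.724 mm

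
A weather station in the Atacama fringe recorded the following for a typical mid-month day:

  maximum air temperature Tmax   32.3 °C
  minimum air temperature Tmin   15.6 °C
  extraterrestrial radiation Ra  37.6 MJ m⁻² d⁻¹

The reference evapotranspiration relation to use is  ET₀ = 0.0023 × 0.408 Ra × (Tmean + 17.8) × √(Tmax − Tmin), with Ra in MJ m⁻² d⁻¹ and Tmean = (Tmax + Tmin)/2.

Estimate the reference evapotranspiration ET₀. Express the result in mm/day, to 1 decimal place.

6.0 mm/day

Tmean = (32.3 + 15.6)/2 = 23.95 °C
0.408 Ra = 0.408 × 37.6 = 15.3408 mm/d equivalent
ET₀ = 0.0023 × 15.3408 × (23.95 + 17.8) × √16.7 = 0.0023 × 15.3408 × 41.75 × 4.0866 = 6.0200 mm/d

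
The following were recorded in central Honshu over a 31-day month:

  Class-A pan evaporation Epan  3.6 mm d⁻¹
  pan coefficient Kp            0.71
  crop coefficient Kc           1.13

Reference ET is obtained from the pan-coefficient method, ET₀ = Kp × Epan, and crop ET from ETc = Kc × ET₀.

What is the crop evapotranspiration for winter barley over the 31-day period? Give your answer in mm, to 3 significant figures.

ET₀ = 0.71 × 3.6 = 2.5560 mm/d
ETc = Kc × ET₀ = 1.13 × 2.5560 = 2.8883 mm/d
Over 31 days: 2.8883 × 31 = 89.537 mm

89.5 mm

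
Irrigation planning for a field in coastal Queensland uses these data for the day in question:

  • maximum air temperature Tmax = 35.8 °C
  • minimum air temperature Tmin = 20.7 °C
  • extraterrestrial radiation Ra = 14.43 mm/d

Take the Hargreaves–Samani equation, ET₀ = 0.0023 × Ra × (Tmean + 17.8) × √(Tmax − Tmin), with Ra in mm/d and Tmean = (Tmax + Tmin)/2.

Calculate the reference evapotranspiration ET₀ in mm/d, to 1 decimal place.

Tmean = (35.8 + 20.7)/2 = 28.25 °C
ET₀ = 0.0023 × 14.43 × (28.25 + 17.8) × √15.1 = 0.0023 × 14.43 × 46.05 × 3.8859 = 5.9390 mm/d

5.9 mm/d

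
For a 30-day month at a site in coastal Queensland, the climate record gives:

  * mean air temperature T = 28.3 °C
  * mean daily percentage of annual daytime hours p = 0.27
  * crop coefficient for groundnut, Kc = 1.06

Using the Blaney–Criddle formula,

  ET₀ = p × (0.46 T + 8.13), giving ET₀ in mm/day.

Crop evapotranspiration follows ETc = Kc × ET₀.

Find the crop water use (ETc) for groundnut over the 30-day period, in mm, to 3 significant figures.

ET₀ = 0.27 × (0.46 × 28.3 + 8.13) = 0.27 × 21.148 = 5.7100 mm/d
ETc = Kc × ET₀ = 1.06 × 5.7100 = 6.0526 mm/d
Over 30 days: 6.0526 × 30 = 181.578 mm

182 mm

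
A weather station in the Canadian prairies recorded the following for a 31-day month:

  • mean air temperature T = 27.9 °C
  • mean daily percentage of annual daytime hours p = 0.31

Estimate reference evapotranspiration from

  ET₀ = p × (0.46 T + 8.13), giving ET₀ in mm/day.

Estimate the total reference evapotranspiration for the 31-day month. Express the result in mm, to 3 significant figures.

ET₀ = 0.31 × (0.46 × 27.9 + 8.13) = 0.31 × 20.964 = 6.4988 mm/d
Monthly total = 6.4988 × 31 = 201.463 mm

201 mm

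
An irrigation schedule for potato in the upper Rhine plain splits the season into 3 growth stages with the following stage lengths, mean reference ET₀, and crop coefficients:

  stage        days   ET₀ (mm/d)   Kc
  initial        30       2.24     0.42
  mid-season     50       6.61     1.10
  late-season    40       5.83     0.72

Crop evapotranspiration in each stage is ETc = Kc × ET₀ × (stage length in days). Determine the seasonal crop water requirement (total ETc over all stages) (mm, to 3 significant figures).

560 mm

initial: 0.42 × 2.24 × 30 = 28.22 mm
mid-season: 1.10 × 6.61 × 50 = 363.55 mm
late-season: 0.72 × 5.83 × 40 = 167.90 mm
Seasonal total = 559.67 mm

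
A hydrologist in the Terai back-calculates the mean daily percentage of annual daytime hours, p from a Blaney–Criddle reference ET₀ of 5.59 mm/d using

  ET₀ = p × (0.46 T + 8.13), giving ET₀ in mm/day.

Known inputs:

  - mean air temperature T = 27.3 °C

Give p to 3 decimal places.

0.270

p = ET₀ / (0.46 T + 8.13) = 5.59 / (0.46 × 27.3 + 8.13) = 5.59 / 20.688 = 0.2702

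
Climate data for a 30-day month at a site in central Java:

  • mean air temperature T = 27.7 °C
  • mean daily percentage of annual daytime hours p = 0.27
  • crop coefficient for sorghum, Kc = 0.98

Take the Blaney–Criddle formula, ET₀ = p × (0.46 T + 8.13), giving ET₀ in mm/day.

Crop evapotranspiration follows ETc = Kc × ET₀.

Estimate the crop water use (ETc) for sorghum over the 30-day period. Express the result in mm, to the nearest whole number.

ET₀ = 0.27 × (0.46 × 27.7 + 8.13) = 0.27 × 20.872 = 5.6354 mm/d
ETc = Kc × ET₀ = 0.98 × 5.6354 = 5.5227 mm/d
Over 30 days: 5.5227 × 30 = 165.681 mm

166 mm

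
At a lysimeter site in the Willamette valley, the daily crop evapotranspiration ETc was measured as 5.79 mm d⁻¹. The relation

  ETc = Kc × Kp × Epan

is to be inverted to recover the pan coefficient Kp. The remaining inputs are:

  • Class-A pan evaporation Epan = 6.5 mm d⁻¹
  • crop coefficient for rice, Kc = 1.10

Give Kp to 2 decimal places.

0.81

ETc = Kc × Kp × Epan  ⇒  Kp = ETc / (Kc × Epan)
Kp = 5.79 / (1.10 × 6.5) = 5.79 / 7.150 = 0.8098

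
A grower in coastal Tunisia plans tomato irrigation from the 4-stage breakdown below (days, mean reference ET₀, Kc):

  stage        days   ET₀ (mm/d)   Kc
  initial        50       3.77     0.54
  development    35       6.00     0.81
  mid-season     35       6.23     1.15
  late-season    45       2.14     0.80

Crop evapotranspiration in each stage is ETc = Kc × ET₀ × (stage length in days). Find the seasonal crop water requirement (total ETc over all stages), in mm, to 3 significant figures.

600 mm

initial: 0.54 × 3.77 × 50 = 101.79 mm
development: 0.81 × 6.00 × 35 = 170.10 mm
mid-season: 1.15 × 6.23 × 35 = 250.76 mm
late-season: 0.80 × 2.14 × 45 = 77.04 mm
Seasonal total = 599.69 mm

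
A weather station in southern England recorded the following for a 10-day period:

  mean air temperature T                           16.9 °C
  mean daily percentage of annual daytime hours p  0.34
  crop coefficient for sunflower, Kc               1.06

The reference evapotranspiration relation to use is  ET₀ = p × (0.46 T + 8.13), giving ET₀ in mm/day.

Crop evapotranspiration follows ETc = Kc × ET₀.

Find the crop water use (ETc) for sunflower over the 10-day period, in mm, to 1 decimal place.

57.3 mm

ET₀ = 0.34 × (0.46 × 16.9 + 8.13) = 0.34 × 15.904 = 5.4074 mm/d
ETc = Kc × ET₀ = 1.06 × 5.4074 = 5.7318 mm/d
Over 10 days: 5.7318 × 10 = 57.318 mm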